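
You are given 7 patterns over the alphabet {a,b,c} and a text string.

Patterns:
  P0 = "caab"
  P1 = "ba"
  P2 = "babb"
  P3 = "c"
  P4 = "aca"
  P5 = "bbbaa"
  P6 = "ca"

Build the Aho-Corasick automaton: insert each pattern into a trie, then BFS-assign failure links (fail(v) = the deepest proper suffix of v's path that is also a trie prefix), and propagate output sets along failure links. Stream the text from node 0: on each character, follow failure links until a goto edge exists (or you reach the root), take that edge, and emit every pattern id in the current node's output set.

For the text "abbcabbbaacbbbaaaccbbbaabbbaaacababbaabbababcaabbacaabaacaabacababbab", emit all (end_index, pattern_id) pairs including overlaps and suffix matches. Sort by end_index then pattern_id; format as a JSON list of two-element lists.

Build:
Trie nodes:
  0='ε' goto a→9 b→5 c→1
  1='c' goto a→2  ←P3
  2='ca' goto a→3  ←P6
  3='caa' goto b→4
  4='caab' goto ·  ←P0
  5='b' goto a→6 b→12
  6='ba' goto b→7  ←P1
  7='bab' goto b→8
  8='babb' goto ·  ←P2
  9='a' goto c→10
  10='ac' goto a→11
  11='aca' goto ·  ←P4
  12='bb' goto b→13
  13='bbb' goto a→14
  14='bbba' goto a→15
  15='bbbaa' goto ·  ←P5

Failure links (BFS by depth):
  n1('c'): parent n0 fail=0; on 'c' 0 → fail=0;  out {3}∪∅={3}
  n5('b'): parent n0 fail=0; on 'b' 0 → fail=0;  out ∅∪∅=∅
  n9('a'): parent n0 fail=0; on 'a' 0 → fail=0;  out ∅∪∅=∅
  n2('ca'): parent n1 fail=0; on 'a' 0 → fail=9;  out {6}∪∅={6}
  n6('ba'): parent n5 fail=0; on 'a' 0 → fail=9;  out {1}∪∅={1}
  n10('ac'): parent n9 fail=0; on 'c' 0 → fail=1;  out ∅∪{3}={3}
  n12('bb'): parent n5 fail=0; on 'b' 0 → fail=5;  out ∅∪∅=∅
  n3('caa'): parent n2 fail=9; on 'a' 9→0 → fail=9;  out ∅∪∅=∅
  n7('bab'): parent n6 fail=9; on 'b' 9→0 → fail=5;  out ∅∪∅=∅
  n11('aca'): parent n10 fail=1; on 'a' 1 → fail=2;  out {4}∪{6}={4,6}
  n13('bbb'): parent n12 fail=5; on 'b' 5 → fail=12;  out ∅∪∅=∅
  n4('caab'): parent n3 fail=9; on 'b' 9→0 → fail=5;  out {0}∪∅={0}
  n8('babb'): parent n7 fail=5; on 'b' 5 → fail=12;  out {2}∪∅={2}
  n14('bbba'): parent n13 fail=12; on 'a' 12→5 → fail=6;  out ∅∪{1}={1}
  n15('bbbaa'): parent n14 fail=6; on 'a' 6→9→0 → fail=9;  out {5}∪∅={5}

Text stream:
i=0 'a': node 0→9
i=1 'b': node 9→5 ·f
i=2 'b': node 5→12
i=3 'c': node 12→1 ·f  emit P3@[3:3]
i=4 'a': node 1→2  emit P6@[3:4]
i=5 'b': node 2→5 ·f
i=6 'b': node 5→12
i=7 'b': node 12→13
i=8 'a': node 13→14  emit P1@[7:8]
i=9 'a': node 14→15  emit P5@[5:9]
i=10 'c': node 15→10 ·f  emit P3@[10:10]
i=11 'b': node 10→5 ·f
i=12 'b': node 5→12
i=13 'b': node 12→13
i=14 'a': node 13→14  emit P1@[13:14]
i=15 'a': node 14→15  emit P5@[11:15]
i=16 'a': node 15→9 ·f
i=17 'c': node 9→10  emit P3@[17:17]
i=18 'c': node 10→1 ·f  emit P3@[18:18]
i=19 'b': node 1→5 ·f
i=20 'b': node 5→12
i=21 'b': node 12→13
i=22 'a': node 13→14  emit P1@[21:22]
i=23 'a': node 14→15  emit P5@[19:23]
i=24 'b': node 15→5 ·f
i=25 'b': node 5→12
i=26 'b': node 12→13
i=27 'a': node 13→14  emit P1@[26:27]
i=28 'a': node 14→15  emit P5@[24:28]
i=29 'a': node 15→9 ·f
i=30 'c': node 9→10  emit P3@[30:30]
i=31 'a': node 10→11  emit P4@[29:31],P6@[30:31]
i=32 'b': node 11→5 ·f
i=33 'a': node 5→6  emit P1@[32:33]
i=34 'b': node 6→7
i=35 'b': node 7→8  emit P2@[32:35]
i=36 'a': node 8→6 ·f  emit P1@[35:36]
i=37 'a': node 6→9 ·f
i=38 'b': node 9→5 ·f
i=39 'b': node 5→12
i=40 'a': node 12→6 ·f  emit P1@[39:40]
i=41 'b': node 6→7
i=42 'a': node 7→6 ·f  emit P1@[41:42]
i=43 'b': node 6→7
i=44 'c': node 7→1 ·f  emit P3@[44:44]
i=45 'a': node 1→2  emit P6@[44:45]
i=46 'a': node 2→3
i=47 'b': node 3→4  emit P0@[44:47]
i=48 'b': node 4→12 ·f
i=49 'a': node 12→6 ·f  emit P1@[48:49]
i=50 'c': node 6→10 ·f  emit P3@[50:50]
i=51 'a': node 10→11  emit P4@[49:51],P6@[50:51]
i=52 'a': node 11→3 ·f
i=53 'b': node 3→4  emit P0@[50:53]
i=54 'a': node 4→6 ·f  emit P1@[53:54]
i=55 'a': node 6→9 ·f
i=56 'c': node 9→10  emit P3@[56:56]
i=57 'a': node 10→11  emit P4@[55:57],P6@[56:57]
i=58 'a': node 11→3 ·f
i=59 'b': node 3→4  emit P0@[56:59]
i=60 'a': node 4→6 ·f  emit P1@[59:60]
i=61 'c': node 6→10 ·f  emit P3@[61:61]
i=62 'a': node 10→11  emit P4@[60:62],P6@[61:62]
i=63 'b': node 11→5 ·f
i=64 'a': node 5→6  emit P1@[63:64]
i=65 'b': node 6→7
i=66 'b': node 7→8  emit P2@[63:66]
i=67 'a': node 8→6 ·f  emit P1@[66:67]
i=68 'b': node 6→7

All matches (sorted): [[3,3],[4,6],[8,1],[9,5],[10,3],[14,1],[15,5],[17,3],[18,3],[22,1],[23,5],[27,1],[28,5],[30,3],[31,4],[31,6],[33,1],[35,2],[36,1],[40,1],[42,1],[44,3],[45,6],[47,0],[49,1],[50,3],[51,4],[51,6],[53,0],[54,1],[56,3],[57,4],[57,6],[59,0],[60,1],[61,3],[62,4],[62,6],[64,1],[66,2],[67,1]]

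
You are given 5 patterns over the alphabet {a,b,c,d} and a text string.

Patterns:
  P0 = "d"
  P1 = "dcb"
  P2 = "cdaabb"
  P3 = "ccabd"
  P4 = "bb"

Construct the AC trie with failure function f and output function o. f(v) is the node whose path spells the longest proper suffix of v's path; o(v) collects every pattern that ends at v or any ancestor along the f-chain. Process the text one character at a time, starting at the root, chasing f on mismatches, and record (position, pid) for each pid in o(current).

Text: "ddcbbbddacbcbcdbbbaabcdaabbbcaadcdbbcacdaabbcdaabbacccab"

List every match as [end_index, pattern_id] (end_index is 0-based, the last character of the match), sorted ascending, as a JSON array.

Construct AC machine:
Trie nodes:
  0='ε' goto b→14 c→4 d→1
  1='d' goto c→2  [P0 ends]
  2='dc' goto b→3
  3='dcb' goto ·  [P1 ends]
  4='c' goto c→10 d→5
  5='cd' goto a→6
  6='cda' goto a→7
  7='cdaa' goto b→8
  8='cdaab' goto b→9
  9='cdaabb' goto ·  [P2 ends]
  10='cc' goto a→11
  11='cca' goto b→12
  12='ccab' goto d→13
  13='ccabd' goto ·  [P3 ends]
  14='b' goto b→15
  15='bb' goto ·  [P4 ends]

BFS fail/out derivation:
  fail(1) 'd': from fail(0)=0 chase 'd': 0 ⇒ 0;  out={0}∪out(0)={0}
  fail(4) 'c': from fail(0)=0 chase 'c': 0 ⇒ 0;  out=∅∪out(0)=∅
  fail(14) 'b': from fail(0)=0 chase 'b': 0 ⇒ 0;  out=∅∪out(0)=∅
  fail(2) 'dc': from fail(1)=0 chase 'c': 0 ⇒ 4;  out=∅∪out(4)=∅
  fail(5) 'cd': from fail(4)=0 chase 'd': 0 ⇒ 1;  out=∅∪out(1)={0}
  fail(10) 'cc': from fail(4)=0 chase 'c': 0 ⇒ 4;  out=∅∪out(4)=∅
  fail(15) 'bb': from fail(14)=0 chase 'b': 0 ⇒ 14;  out={4}∪out(14)={4}
  fail(3) 'dcb': from fail(2)=4 chase 'b': 4→0 ⇒ 14;  out={1}∪out(14)={1}
  fail(6) 'cda': from fail(5)=1 chase 'a': 1→0 ⇒ 0;  out=∅∪out(0)=∅
  fail(11) 'cca': from fail(10)=4 chase 'a': 4→0 ⇒ 0;  out=∅∪out(0)=∅
  fail(7) 'cdaa': from fail(6)=0 chase 'a': 0 ⇒ 0;  out=∅∪out(0)=∅
  fail(12) 'ccab': from fail(11)=0 chase 'b': 0 ⇒ 14;  out=∅∪out(14)=∅
  fail(8) 'cdaab': from fail(7)=0 chase 'b': 0 ⇒ 14;  out=∅∪out(14)=∅
  fail(13) 'ccabd': from fail(12)=14 chase 'd': 14→0 ⇒ 1;  out={3}∪out(1)={0,3}
  fail(9) 'cdaabb': from fail(8)=14 chase 'b': 14 ⇒ 15;  out={2}∪out(15)={2,4}

Scan:
[0] read 'd'  n0⇒n1  → match P0@[0:0]
[1] read 'd'  n1⇒n1 ·f  → match P0@[1:1]
[2] read 'c'  n1⇒n2
[3] read 'b'  n2⇒n3  → match P1@[1:3]
[4] read 'b'  n3⇒n15 ·f  → match P4@[3:4]
[5] read 'b'  n15⇒n15 ·f  → match P4@[4:5]
[6] read 'd'  n15⇒n1 ·f  → match P0@[6:6]
[7] read 'd'  n1⇒n1 ·f  → match P0@[7:7]
[8] read 'a'  n1⇒n0 ·f
[9] read 'c'  n0⇒n4
[10] read 'b'  n4⇒n14 ·f
[11] read 'c'  n14⇒n4 ·f
[12] read 'b'  n4⇒n14 ·f
[13] read 'c'  n14⇒n4 ·f
[14] read 'd'  n4⇒n5  → match P0@[14:14]
[15] read 'b'  n5⇒n14 ·f
[16] read 'b'  n14⇒n15  → match P4@[15:16]
[17] read 'b'  n15⇒n15 ·f  → match P4@[16:17]
[18] read 'a'  n15⇒n0 ·f
[19] read 'a'  n0⇒n0
[20] read 'b'  n0⇒n14
[21] read 'c'  n14⇒n4 ·f
[22] read 'd'  n4⇒n5  → match P0@[22:22]
[23] read 'a'  n5⇒n6
[24] read 'a'  n6⇒n7
[25] read 'b'  n7⇒n8
[26] read 'b'  n8⇒n9  → match P2@[21:26],P4@[25:26]
[27] read 'b'  n9⇒n15 ·f  → match P4@[26:27]
[28] read 'c'  n15⇒n4 ·f
[29] read 'a'  n4⇒n0 ·f
[30] read 'a'  n0⇒n0
[31] read 'd'  n0⇒n1  → match P0@[31:31]
[32] read 'c'  n1⇒n2
[33] read 'd'  n2⇒n5 ·f  → match P0@[33:33]
[34] read 'b'  n5⇒n14 ·f
[35] read 'b'  n14⇒n15  → match P4@[34:35]
[36] read 'c'  n15⇒n4 ·f
[37] read 'a'  n4⇒n0 ·f
[38] read 'c'  n0⇒n4
[39] read 'd'  n4⇒n5  → match P0@[39:39]
[40] read 'a'  n5⇒n6
[41] read 'a'  n6⇒n7
[42] read 'b'  n7⇒n8
[43] read 'b'  n8⇒n9  → match P2@[38:43],P4@[42:43]
[44] read 'c'  n9⇒n4 ·f
[45] read 'd'  n4⇒n5  → match P0@[45:45]
[46] read 'a'  n5⇒n6
[47] read 'a'  n6⇒n7
[48] read 'b'  n7⇒n8
[49] read 'b'  n8⇒n9  → match P2@[44:49],P4@[48:49]
[50] read 'a'  n9⇒n0 ·f
[51] read 'c'  n0⇒n4
[52] read 'c'  n4⇒n10
[53] read 'c'  n10⇒n10 ·f
[54] read 'a'  n10⇒n11
[55] read 'b'  n11⇒n12

All matches (sorted): [[0,0],[1,0],[3,1],[4,4],[5,4],[6,0],[7,0],[14,0],[16,4],[17,4],[22,0],[26,2],[26,4],[27,4],[31,0],[33,0],[35,4],[39,0],[43,2],[43,4],[45,0],[49,2],[49,4]]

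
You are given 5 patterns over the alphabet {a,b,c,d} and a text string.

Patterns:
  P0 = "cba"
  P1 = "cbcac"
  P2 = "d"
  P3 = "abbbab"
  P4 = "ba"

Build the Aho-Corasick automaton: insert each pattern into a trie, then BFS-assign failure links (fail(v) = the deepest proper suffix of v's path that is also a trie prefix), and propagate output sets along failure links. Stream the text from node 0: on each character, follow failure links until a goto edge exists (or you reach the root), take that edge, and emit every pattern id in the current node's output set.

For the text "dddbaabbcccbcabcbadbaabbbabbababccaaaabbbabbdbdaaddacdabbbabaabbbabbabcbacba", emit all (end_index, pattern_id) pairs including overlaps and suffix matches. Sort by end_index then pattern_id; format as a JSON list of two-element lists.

Construct AC machine:
Trie (insert patterns):
  n0 'ε': a→8 b→14 c→1 d→7
  n1 'c': b→2
  n2 'cb': a→3 c→4
  n3 'cba': ·  ←P0
  n4 'cbc': a→5
  n5 'cbca': c→6
  n6 'cbcac': ·  ←P1
  n7 'd': ·  ←P2
  n8 'a': b→9
  n9 'ab': b→10
  n10 'abb': b→11
  n11 'abbb': a→12
  n12 'abbba': b→13
  n13 'abbbab': ·  ←P3
  n14 'b': a→15
  n15 'ba': ·  ←P4

BFS fail/out derivation:
  n1('c'): parent n0 fail=0; on 'c' 0 → fail=0;  out ∅∪∅=∅
  n7('d'): parent n0 fail=0; on 'd' 0 → fail=0;  out {2}∪∅={2}
  n8('a'): parent n0 fail=0; on 'a' 0 → fail=0;  out ∅∪∅=∅
  n14('b'): parent n0 fail=0; on 'b' 0 → fail=0;  out ∅∪∅=∅
  n2('cb'): parent n1 fail=0; on 'b' 0 → fail=14;  out ∅∪∅=∅
  n9('ab'): parent n8 fail=0; on 'b' 0 → fail=14;  out ∅∪∅=∅
  n15('ba'): parent n14 fail=0; on 'a' 0 → fail=8;  out {4}∪∅={4}
  n3('cba'): parent n2 fail=14; on 'a' 14 → fail=15;  out {0}∪{4}={0,4}
  n4('cbc'): parent n2 fail=14; on 'c' 14→0 → fail=1;  out ∅∪∅=∅
  n10('abb'): parent n9 fail=14; on 'b' 14→0 → fail=14;  out ∅∪∅=∅
  n5('cbca'): parent n4 fail=1; on 'a' 1→0 → fail=8;  out ∅∪∅=∅
  n11('abbb'): parent n10 fail=14; on 'b' 14→0 → fail=14;  out ∅∪∅=∅
  n6('cbcac'): parent n5 fail=8; on 'c' 8→0 → fail=1;  out {1}∪∅={1}
  n12('abbba'): parent n11 fail=14; on 'a' 14 → fail=15;  out ∅∪{4}={4}
  n13('abbbab'): parent n12 fail=15; on 'b' 15→8 → fail=9;  out {3}∪∅={3}

Run:
[0] read 'd'  n0⇒n7  → match P2@[0:0]
[1] read 'd'  n7⇒n7 (via fail)  → match P2@[1:1]
[2] read 'd'  n7⇒n7 (via fail)  → match P2@[2:2]
[3] read 'b'  n7⇒n14 (via fail)
[4] read 'a'  n14⇒n15  → match P4@[3:4]
[5] read 'a'  n15⇒n8 (via fail)
[6] read 'b'  n8⇒n9
[7] read 'b'  n9⇒n10
[8] read 'c'  n10⇒n1 (via fail)
[9] read 'c'  n1⇒n1 (via fail)
[10] read 'c'  n1⇒n1 (via fail)
[11] read 'b'  n1⇒n2
[12] read 'c'  n2⇒n4
[13] read 'a'  n4⇒n5
[14] read 'b'  n5⇒n9 (via fail)
[15] read 'c'  n9⇒n1 (via fail)
[16] read 'b'  n1⇒n2
[17] read 'a'  n2⇒n3  → match P0@[15:17],P4@[16:17]
[18] read 'd'  n3⇒n7 (via fail)  → match P2@[18:18]
[19] read 'b'  n7⇒n14 (via fail)
[20] read 'a'  n14⇒n15  → match P4@[19:20]
[21] read 'a'  n15⇒n8 (via fail)
[22] read 'b'  n8⇒n9
[23] read 'b'  n9⇒n10
[24] read 'b'  n10⇒n11
[25] read 'a'  n11⇒n12  → match P4@[24:25]
[26] read 'b'  n12⇒n13  → match P3@[21:26]
[27] read 'b'  n13⇒n10 (via fail)
[28] read 'a'  n10⇒n15 (via fail)  → match P4@[27:28]
[29] read 'b'  n15⇒n9 (via fail)
[30] read 'a'  n9⇒n15 (via fail)  → match P4@[29:30]
[31] read 'b'  n15⇒n9 (via fail)
[32] read 'c'  n9⇒n1 (via fail)
[33] read 'c'  n1⇒n1 (via fail)
[34] read 'a'  n1⇒n8 (via fail)
[35] read 'a'  n8⇒n8 (via fail)
[36] read 'a'  n8⇒n8 (via fail)
[37] read 'a'  n8⇒n8 (via fail)
[38] read 'b'  n8⇒n9
[39] read 'b'  n9⇒n10
[40] read 'b'  n10⇒n11
[41] read 'a'  n11⇒n12  → match P4@[40:41]
[42] read 'b'  n12⇒n13  → match P3@[37:42]
[43] read 'b'  n13⇒n10 (via fail)
[44] read 'd'  n10⇒n7 (via fail)  → match P2@[44:44]
[45] read 'b'  n7⇒n14 (via fail)
[46] read 'd'  n14⇒n7 (via fail)  → match P2@[46:46]
[47] read 'a'  n7⇒n8 (via fail)
[48] read 'a'  n8⇒n8 (via fail)
[49] read 'd'  n8⇒n7 (via fail)  → match P2@[49:49]
[50] read 'd'  n7⇒n7 (via fail)  → match P2@[50:50]
[51] read 'a'  n7⇒n8 (via fail)
[52] read 'c'  n8⇒n1 (via fail)
[53] read 'd'  n1⇒n7 (via fail)  → match P2@[53:53]
[54] read 'a'  n7⇒n8 (via fail)
[55] read 'b'  n8⇒n9
[56] read 'b'  n9⇒n10
[57] read 'b'  n10⇒n11
[58] read 'a'  n11⇒n12  → match P4@[57:58]
[59] read 'b'  n12⇒n13  → match P3@[54:59]
[60] read 'a'  n13⇒n15 (via fail)  → match P4@[59:60]
[61] read 'a'  n15⇒n8 (via fail)
[62] read 'b'  n8⇒n9
[63] read 'b'  n9⇒n10
[64] read 'b'  n10⇒n11
[65] read 'a'  n11⇒n12  → match P4@[64:65]
[66] read 'b'  n12⇒n13  → match P3@[61:66]
[67] read 'b'  n13⇒n10 (via fail)
[68] read 'a'  n10⇒n15 (via fail)  → match P4@[67:68]
[69] read 'b'  n15⇒n9 (via fail)
[70] read 'c'  n9⇒n1 (via fail)
[71] read 'b'  n1⇒n2
[72] read 'a'  n2⇒n3  → match P0@[70:72],P4@[71:72]
[73] read 'c'  n3⇒n1 (via fail)
[74] read 'b'  n1⇒n2
[75] read 'a'  n2⇒n3  → match P0@[73:75],P4@[74:75]

All matches (sorted): [[0,2],[1,2],[2,2],[4,4],[17,0],[17,4],[18,2],[20,4],[25,4],[26,3],[28,4],[30,4],[41,4],[42,3],[44,2],[46,2],[49,2],[50,2],[53,2],[58,4],[59,3],[60,4],[65,4],[66,3],[68,4],[72,0],[72,4],[75,0],[75,4]]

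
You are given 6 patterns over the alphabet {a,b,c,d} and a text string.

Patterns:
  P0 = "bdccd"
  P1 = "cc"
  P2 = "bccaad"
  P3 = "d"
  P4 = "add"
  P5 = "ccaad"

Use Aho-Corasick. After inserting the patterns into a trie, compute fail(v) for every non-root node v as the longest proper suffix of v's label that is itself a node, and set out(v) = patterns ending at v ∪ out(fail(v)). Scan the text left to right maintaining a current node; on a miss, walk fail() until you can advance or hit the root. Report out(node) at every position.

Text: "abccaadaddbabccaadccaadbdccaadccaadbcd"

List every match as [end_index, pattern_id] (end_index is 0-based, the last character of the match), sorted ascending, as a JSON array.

Build automaton:
Trie nodes:
  0='ε' goto a→14 b→1 c→6 d→13
  1='b' goto c→8 d→2
  2='bd' goto c→3
  3='bdc' goto c→4
  4='bdcc' goto d→5
  5='bdccd' goto ·  ←P0
  6='c' goto c→7
  7='cc' goto a→17  ←P1
  8='bc' goto c→9
  9='bcc' goto a→10
  10='bcca' goto a→11
  11='bccaa' goto d→12
  12='bccaad' goto ·  ←P2
  13='d' goto ·  ←P3
  14='a' goto d→15
  15='ad' goto d→16
  16='add' goto ·  ←P4
  17='cca' goto a→18
  18='ccaa' goto d→19
  19='ccaad' goto ·  ←P5

Failure links (BFS by depth):
  fail(1) 'b': from fail(0)=0 chase 'b': 0 ⇒ 0;  out=∅∪out(0)=∅
  fail(6) 'c': from fail(0)=0 chase 'c': 0 ⇒ 0;  out=∅∪out(0)=∅
  fail(13) 'd': from fail(0)=0 chase 'd': 0 ⇒ 0;  out={3}∪out(0)={3}
  fail(14) 'a': from fail(0)=0 chase 'a': 0 ⇒ 0;  out=∅∪out(0)=∅
  fail(2) 'bd': from fail(1)=0 chase 'd': 0 ⇒ 13;  out=∅∪out(13)={3}
  fail(7) 'cc': from fail(6)=0 chase 'c': 0 ⇒ 6;  out={1}∪out(6)={1}
  fail(8) 'bc': from fail(1)=0 chase 'c': 0 ⇒ 6;  out=∅∪out(6)=∅
  fail(15) 'ad': from fail(14)=0 chase 'd': 0 ⇒ 13;  out=∅∪out(13)={3}
  fail(3) 'bdc': from fail(2)=13 chase 'c': 13→0 ⇒ 6;  out=∅∪out(6)=∅
  fail(9) 'bcc': from fail(8)=6 chase 'c': 6 ⇒ 7;  out=∅∪out(7)={1}
  fail(16) 'add': from fail(15)=13 chase 'd': 13→0 ⇒ 13;  out={4}∪out(13)={3,4}
  fail(17) 'cca': from fail(7)=6 chase 'a': 6→0 ⇒ 14;  out=∅∪out(14)=∅
  fail(4) 'bdcc': from fail(3)=6 chase 'c': 6 ⇒ 7;  out=∅∪out(7)={1}
  fail(10) 'bcca': from fail(9)=7 chase 'a': 7 ⇒ 17;  out=∅∪out(17)=∅
  fail(18) 'ccaa': from fail(17)=14 chase 'a': 14→0 ⇒ 14;  out=∅∪out(14)=∅
  fail(5) 'bdccd': from fail(4)=7 chase 'd': 7→6→0 ⇒ 13;  out={0}∪out(13)={0,3}
  fail(11) 'bccaa': from fail(10)=17 chase 'a': 17 ⇒ 18;  out=∅∪out(18)=∅
  fail(19) 'ccaad': from fail(18)=14 chase 'd': 14 ⇒ 15;  out={5}∪out(15)={3,5}
  fail(12) 'bccaad': from fail(11)=18 chase 'd': 18 ⇒ 19;  out={2}∪out(19)={2,3,5}

Text stream:
pos 0 'a': at 14
pos 1 'b': at 1 ·f
pos 2 'c': at 8
pos 3 'c': at 9  → match P1@[2:3]
pos 4 'a': at 10
pos 5 'a': at 11
pos 6 'd': at 12  → match P2@[1:6],P3@[6:6],P5@[2:6]
pos 7 'a': at 14 ·f
pos 8 'd': at 15  → match P3@[8:8]
pos 9 'd': at 16  → match P3@[9:9],P4@[7:9]
pos 10 'b': at 1 ·f
pos 11 'a': at 14 ·f
pos 12 'b': at 1 ·f
pos 13 'c': at 8
pos 14 'c': at 9  → match P1@[13:14]
pos 15 'a': at 10
pos 16 'a': at 11
pos 17 'd': at 12  → match P2@[12:17],P3@[17:17],P5@[13:17]
pos 18 'c': at 6 ·f
pos 19 'c': at 7  → match P1@[18:19]
pos 20 'a': at 17
pos 21 'a': at 18
pos 22 'd': at 19  → match P3@[22:22],P5@[18:22]
pos 23 'b': at 1 ·f
pos 24 'd': at 2  → match P3@[24:24]
pos 25 'c': at 3
pos 26 'c': at 4  → match P1@[25:26]
pos 27 'a': at 17 ·f
pos 28 'a': at 18
pos 29 'd': at 19  → match P3@[29:29],P5@[25:29]
pos 30 'c': at 6 ·f
pos 31 'c': at 7  → match P1@[30:31]
pos 32 'a': at 17
pos 33 'a': at 18
pos 34 'd': at 19  → match P3@[34:34],P5@[30:34]
pos 35 'b': at 1 ·f
pos 36 'c': at 8
pos 37 'd': at 13 ·f  → match P3@[37:37]

All matches (sorted): [[3,1],[6,2],[6,3],[6,5],[8,3],[9,3],[9,4],[14,1],[17,2],[17,3],[17,5],[19,1],[22,3],[22,5],[24,3],[26,1],[29,3],[29,5],[31,1],[34,3],[34,5],[37,3]]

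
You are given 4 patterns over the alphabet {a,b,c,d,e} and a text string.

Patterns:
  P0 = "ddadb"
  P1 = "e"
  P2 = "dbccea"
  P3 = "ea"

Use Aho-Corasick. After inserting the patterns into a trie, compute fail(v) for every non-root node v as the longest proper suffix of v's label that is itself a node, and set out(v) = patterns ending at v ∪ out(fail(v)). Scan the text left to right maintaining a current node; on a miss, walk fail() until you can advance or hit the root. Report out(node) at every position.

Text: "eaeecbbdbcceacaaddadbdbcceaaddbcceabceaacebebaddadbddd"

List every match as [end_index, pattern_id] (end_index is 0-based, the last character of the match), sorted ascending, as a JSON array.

Build:
Trie nodes:
  n0 'ε': d→1 e→6
  n1 'd': b→7 d→2
  n2 'dd': a→3
  n3 'dda': d→4
  n4 'ddad': b→5
  n5 'ddadb': ·  [P0 ends]
  n6 'e': a→12  [P1 ends]
  n7 'db': c→8
  n8 'dbc': c→9
  n9 'dbcc': e→10
  n10 'dbcce': a→11
  n11 'dbccea': ·  [P2 ends]
  n12 'ea': ·  [P3 ends]

Failure links (BFS by depth):
  fail(1) 'd': from fail(0)=0 chase 'd': 0 ⇒ 0;  out=∅∪out(0)=∅
  fail(6) 'e': from fail(0)=0 chase 'e': 0 ⇒ 0;  out={1}∪out(0)={1}
  fail(2) 'dd': from fail(1)=0 chase 'd': 0 ⇒ 1;  out=∅∪out(1)=∅
  fail(7) 'db': from fail(1)=0 chase 'b': 0 ⇒ 0;  out=∅∪out(0)=∅
  fail(12) 'ea': from fail(6)=0 chase 'a': 0 ⇒ 0;  out={3}∪out(0)={3}
  fail(3) 'dda': from fail(2)=1 chase 'a': 1→0 ⇒ 0;  out=∅∪out(0)=∅
  fail(8) 'dbc': from fail(7)=0 chase 'c': 0 ⇒ 0;  out=∅∪out(0)=∅
  fail(4) 'ddad': from fail(3)=0 chase 'd': 0 ⇒ 1;  out=∅∪out(1)=∅
  fail(9) 'dbcc': from fail(8)=0 chase 'c': 0 ⇒ 0;  out=∅∪out(0)=∅
  fail(5) 'ddadb': from fail(4)=1 chase 'b': 1 ⇒ 7;  out={0}∪out(7)={0}
  fail(10) 'dbcce': from fail(9)=0 chase 'e': 0 ⇒ 6;  out=∅∪out(6)={1}
  fail(11) 'dbccea': from fail(10)=6 chase 'a': 6 ⇒ 12;  out={2}∪out(12)={2,3}

Scan:
i=0 'e': node 0→6  emit P1@[0:0]
i=1 'a': node 6→12  emit P3@[0:1]
i=2 'e': node 12→6 (via fail)  emit P1@[2:2]
i=3 'e': node 6→6 (via fail)  emit P1@[3:3]
i=4 'c': node 6→0 (via fail)
i=5 'b': node 0→0
i=6 'b': node 0→0
i=7 'd': node 0→1
i=8 'b': node 1→7
i=9 'c': node 7→8
i=10 'c': node 8→9
i=11 'e': node 9→10  emit P1@[11:11]
i=12 'a': node 10→11  emit P2@[7:12],P3@[11:12]
i=13 'c': node 11→0 (via fail)
i=14 'a': node 0→0
i=15 'a': node 0→0
i=16 'd': node 0→1
i=17 'd': node 1→2
i=18 'a': node 2→3
i=19 'd': node 3→4
i=20 'b': node 4→5  emit P0@[16:20]
i=21 'd': node 5→1 (via fail)
i=22 'b': node 1→7
i=23 'c': node 7→8
i=24 'c': node 8→9
i=25 'e': node 9→10  emit P1@[25:25]
i=26 'a': node 10→11  emit P2@[21:26],P3@[25:26]
i=27 'a': node 11→0 (via fail)
i=28 'd': node 0→1
i=29 'd': node 1→2
i=30 'b': node 2→7 (via fail)
i=31 'c': node 7→8
i=32 'c': node 8→9
i=33 'e': node 9→10  emit P1@[33:33]
i=34 'a': node 10→11  emit P2@[29:34],P3@[33:34]
i=35 'b': node 11→0 (via fail)
i=36 'c': node 0→0
i=37 'e': node 0→6  emit P1@[37:37]
i=38 'a': node 6→12  emit P3@[37:38]
i=39 'a': node 12→0 (via fail)
i=40 'c': node 0→0
i=41 'e': node 0→6  emit P1@[41:41]
i=42 'b': node 6→0 (via fail)
i=43 'e': node 0→6  emit P1@[43:43]
i=44 'b': node 6→0 (via fail)
i=45 'a': node 0→0
i=46 'd': node 0→1
i=47 'd': node 1→2
i=48 'a': node 2→3
i=49 'd': node 3→4
i=50 'b': node 4→5  emit P0@[46:50]
i=51 'd': node 5→1 (via fail)
i=52 'd': node 1→2
i=53 'd': node 2→2 (via fail)

Result: [[0,1],[1,3],[2,1],[3,1],[11,1],[12,2],[12,3],[20,0],[25,1],[26,2],[26,3],[33,1],[34,2],[34,3],[37,1],[38,3],[41,1],[43,1],[50,0]]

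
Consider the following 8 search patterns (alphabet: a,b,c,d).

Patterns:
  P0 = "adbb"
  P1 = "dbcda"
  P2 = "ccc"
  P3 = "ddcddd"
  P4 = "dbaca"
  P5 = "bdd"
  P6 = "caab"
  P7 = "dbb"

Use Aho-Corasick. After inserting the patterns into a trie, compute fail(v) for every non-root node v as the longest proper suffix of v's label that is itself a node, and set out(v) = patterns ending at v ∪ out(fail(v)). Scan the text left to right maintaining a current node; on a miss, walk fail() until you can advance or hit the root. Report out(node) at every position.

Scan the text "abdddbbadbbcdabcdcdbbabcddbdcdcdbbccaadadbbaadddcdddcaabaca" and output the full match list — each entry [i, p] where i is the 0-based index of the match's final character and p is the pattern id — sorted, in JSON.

Build:
Trie (insert patterns):
  n0 'ε': a→1 b→21 c→10 d→5
  n1 'a': d→2
  n2 'ad': b→3
  n3 'adb': b→4
  n4 'adbb': ·  ←P0
  n5 'd': b→6 d→13
  n6 'db': a→18 b→27 c→7
  n7 'dbc': d→8
  n8 'dbcd': a→9
  n9 'dbcda': ·  ←P1
  n10 'c': a→24 c→11
  n11 'cc': c→12
  n12 'ccc': ·  ←P2
  n13 'dd': c→14
  n14 'ddc': d→15
  n15 'ddcd': d→16
  n16 'ddcdd': d→17
  n17 'ddcddd': ·  ←P3
  n18 'dba': c→19
  n19 'dbac': a→20
  n20 'dbaca': ·  ←P4
  n21 'b': d→22
  n22 'bd': d→23
  n23 'bdd': ·  ←P5
  n24 'ca': a→25
  n25 'caa': b→26
  n26 'caab': ·  ←P6
  n27 'dbb': ·  ←P7

BFS fail/out derivation:
  fail(1) 'a': from fail(0)=0 chase 'a': 0 ⇒ 0;  out=∅∪out(0)=∅
  fail(5) 'd': from fail(0)=0 chase 'd': 0 ⇒ 0;  out=∅∪out(0)=∅
  fail(10) 'c': from fail(0)=0 chase 'c': 0 ⇒ 0;  out=∅∪out(0)=∅
  fail(21) 'b': from fail(0)=0 chase 'b': 0 ⇒ 0;  out=∅∪out(0)=∅
  fail(2) 'ad': from fail(1)=0 chase 'd': 0 ⇒ 5;  out=∅∪out(5)=∅
  fail(6) 'db': from fail(5)=0 chase 'b': 0 ⇒ 21;  out=∅∪out(21)=∅
  fail(11) 'cc': from fail(10)=0 chase 'c': 0 ⇒ 10;  out=∅∪out(10)=∅
  fail(13) 'dd': from fail(5)=0 chase 'd': 0 ⇒ 5;  out=∅∪out(5)=∅
  fail(22) 'bd': from fail(21)=0 chase 'd': 0 ⇒ 5;  out=∅∪out(5)=∅
  fail(24) 'ca': from fail(10)=0 chase 'a': 0 ⇒ 1;  out=∅∪out(1)=∅
  fail(3) 'adb': from fail(2)=5 chase 'b': 5 ⇒ 6;  out=∅∪out(6)=∅
  fail(7) 'dbc': from fail(6)=21 chase 'c': 21→0 ⇒ 10;  out=∅∪out(10)=∅
  fail(12) 'ccc': from fail(11)=10 chase 'c': 10 ⇒ 11;  out={2}∪out(11)={2}
  fail(14) 'ddc': from fail(13)=5 chase 'c': 5→0 ⇒ 10;  out=∅∪out(10)=∅
  fail(18) 'dba': from fail(6)=21 chase 'a': 21→0 ⇒ 1;  out=∅∪out(1)=∅
  fail(23) 'bdd': from fail(22)=5 chase 'd': 5 ⇒ 13;  out={5}∪out(13)={5}
  fail(25) 'caa': from fail(24)=1 chase 'a': 1→0 ⇒ 1;  out=∅∪out(1)=∅
  fail(27) 'dbb': from fail(6)=21 chase 'b': 21→0 ⇒ 21;  out={7}∪out(21)={7}
  fail(4) 'adbb': from fail(3)=6 chase 'b': 6 ⇒ 27;  out={0}∪out(27)={0,7}
  fail(8) 'dbcd': from fail(7)=10 chase 'd': 10→0 ⇒ 5;  out=∅∪out(5)=∅
  fail(15) 'ddcd': from fail(14)=10 chase 'd': 10→0 ⇒ 5;  out=∅∪out(5)=∅
  fail(19) 'dbac': from fail(18)=1 chase 'c': 1→0 ⇒ 10;  out=∅∪out(10)=∅
  fail(26) 'caab': from fail(25)=1 chase 'b': 1→0 ⇒ 21;  out={6}∪out(21)={6}
  fail(9) 'dbcda': from fail(8)=5 chase 'a': 5→0 ⇒ 1;  out={1}∪out(1)={1}
  fail(16) 'ddcdd': from fail(15)=5 chase 'd': 5 ⇒ 13;  out=∅∪out(13)=∅
  fail(20) 'dbaca': from fail(19)=10 chase 'a': 10 ⇒ 24;  out={4}∪out(24)={4}
  fail(17) 'ddcddd': from fail(16)=13 chase 'd': 13→5 ⇒ 13;  out={3}∪out(13)={3}

Scan:
pos 0 'a': at 1
pos 1 'b': at 21 ·f
pos 2 'd': at 22
pos 3 'd': at 23  emit P5@[1:3]
pos 4 'd': at 13 ·f
pos 5 'b': at 6 ·f
pos 6 'b': at 27  emit P7@[4:6]
pos 7 'a': at 1 ·f
pos 8 'd': at 2
pos 9 'b': at 3
pos 10 'b': at 4  emit P0@[7:10],P7@[8:10]
pos 11 'c': at 10 ·f
pos 12 'd': at 5 ·f
pos 13 'a': at 1 ·f
pos 14 'b': at 21 ·f
pos 15 'c': at 10 ·f
pos 16 'd': at 5 ·f
pos 17 'c': at 10 ·f
pos 18 'd': at 5 ·f
pos 19 'b': at 6
pos 20 'b': at 27  emit P7@[18:20]
pos 21 'a': at 1 ·f
pos 22 'b': at 21 ·f
pos 23 'c': at 10 ·f
pos 24 'd': at 5 ·f
pos 25 'd': at 13
pos 26 'b': at 6 ·f
pos 27 'd': at 22 ·f
pos 28 'c': at 10 ·f
pos 29 'd': at 5 ·f
pos 30 'c': at 10 ·f
pos 31 'd': at 5 ·f
pos 32 'b': at 6
pos 33 'b': at 27  emit P7@[31:33]
pos 34 'c': at 10 ·f
pos 35 'c': at 11
pos 36 'a': at 24 ·f
pos 37 'a': at 25
pos 38 'd': at 2 ·f
pos 39 'a': at 1 ·f
pos 40 'd': at 2
pos 41 'b': at 3
pos 42 'b': at 4  emit P0@[39:42],P7@[40:42]
pos 43 'a': at 1 ·f
pos 44 'a': at 1 ·f
pos 45 'd': at 2
pos 46 'd': at 13 ·f
pos 47 'd': at 13 ·f
pos 48 'c': at 14
pos 49 'd': at 15
pos 50 'd': at 16
pos 51 'd': at 17  emit P3@[46:51]
pos 52 'c': at 14 ·f
pos 53 'a': at 24 ·f
pos 54 'a': at 25
pos 55 'b': at 26  emit P6@[52:55]
pos 56 'a': at 1 ·f
pos 57 'c': at 10 ·f
pos 58 'a': at 24

Result: [[3,5],[6,7],[10,0],[10,7],[20,7],[33,7],[42,0],[42,7],[51,3],[55,6]]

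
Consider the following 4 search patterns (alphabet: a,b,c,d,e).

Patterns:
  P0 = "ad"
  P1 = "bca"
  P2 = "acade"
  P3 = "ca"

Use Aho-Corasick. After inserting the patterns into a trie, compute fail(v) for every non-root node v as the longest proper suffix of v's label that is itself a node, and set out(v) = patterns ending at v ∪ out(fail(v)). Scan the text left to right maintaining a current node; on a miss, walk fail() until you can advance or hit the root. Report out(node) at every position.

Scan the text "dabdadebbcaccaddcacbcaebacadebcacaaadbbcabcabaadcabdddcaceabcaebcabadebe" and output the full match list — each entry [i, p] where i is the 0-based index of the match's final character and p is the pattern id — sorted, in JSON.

Build automaton:
Trie nodes:
  0='ε' goto a→1 b→3 c→10
  1='a' goto c→6 d→2
  2='ad' goto ·  [P0 ends]
  3='b' goto c→4
  4='bc' goto a→5
  5='bca' goto ·  [P1 ends]
  6='ac' goto a→7
  7='aca' goto d→8
  8='acad' goto e→9
  9='acade' goto ·  [P2 ends]
  10='c' goto a→11
  11='ca' goto ·  [P3 ends]

Failure links (BFS by depth):
  fail(1) 'a': from fail(0)=0 chase 'a': 0 ⇒ 0;  out=∅∪out(0)=∅
  fail(3) 'b': from fail(0)=0 chase 'b': 0 ⇒ 0;  out=∅∪out(0)=∅
  fail(10) 'c': from fail(0)=0 chase 'c': 0 ⇒ 0;  out=∅∪out(0)=∅
  fail(2) 'ad': from fail(1)=0 chase 'd': 0 ⇒ 0;  out={0}∪out(0)={0}
  fail(4) 'bc': from fail(3)=0 chase 'c': 0 ⇒ 10;  out=∅∪out(10)=∅
  fail(6) 'ac': from fail(1)=0 chase 'c': 0 ⇒ 10;  out=∅∪out(10)=∅
  fail(11) 'ca': from fail(10)=0 chase 'a': 0 ⇒ 1;  out={3}∪out(1)={3}
  fail(5) 'bca': from fail(4)=10 chase 'a': 10 ⇒ 11;  out={1}∪out(11)={1,3}
  fail(7) 'aca': from fail(6)=10 chase 'a': 10 ⇒ 11;  out=∅∪out(11)={3}
  fail(8) 'acad': from fail(7)=11 chase 'd': 11→1 ⇒ 2;  out=∅∪out(2)={0}
  fail(9) 'acade': from fail(8)=2 chase 'e': 2→0 ⇒ 0;  out={2}∪out(0)={2}

Scan:
[0] read 'd'  n0⇒n0
[1] read 'a'  n0⇒n1
[2] read 'b'  n1⇒n3 (via fail)
[3] read 'd'  n3⇒n0 (via fail)
[4] read 'a'  n0⇒n1
[5] read 'd'  n1⇒n2  emit P0@[4:5]
[6] read 'e'  n2⇒n0 (via fail)
[7] read 'b'  n0⇒n3
[8] read 'b'  n3⇒n3 (via fail)
[9] read 'c'  n3⇒n4
[10] read 'a'  n4⇒n5  emit P1@[8:10],P3@[9:10]
[11] read 'c'  n5⇒n6 (via fail)
[12] read 'c'  n6⇒n10 (via fail)
[13] read 'a'  n10⇒n11  emit P3@[12:13]
[14] read 'd'  n11⇒n2 (via fail)  emit P0@[13:14]
[15] read 'd'  n2⇒n0 (via fail)
[16] read 'c'  n0⇒n10
[17] read 'a'  n10⇒n11  emit P3@[16:17]
[18] read 'c'  n11⇒n6 (via fail)
[19] read 'b'  n6⇒n3 (via fail)
[20] read 'c'  n3⇒n4
[21] read 'a'  n4⇒n5  emit P1@[19:21],P3@[20:21]
[22] read 'e'  n5⇒n0 (via fail)
[23] read 'b'  n0⇒n3
[24] read 'a'  n3⇒n1 (via fail)
[25] read 'c'  n1⇒n6
[26] read 'a'  n6⇒n7  emit P3@[25:26]
[27] read 'd'  n7⇒n8  emit P0@[26:27]
[28] read 'e'  n8⇒n9  emit P2@[24:28]
[29] read 'b'  n9⇒n3 (via fail)
[30] read 'c'  n3⇒n4
[31] read 'a'  n4⇒n5  emit P1@[29:31],P3@[30:31]
[32] read 'c'  n5⇒n6 (via fail)
[33] read 'a'  n6⇒n7  emit P3@[32:33]
[34] read 'a'  n7⇒n1 (via fail)
[35] read 'a'  n1⇒n1 (via fail)
[36] read 'd'  n1⇒n2  emit P0@[35:36]
[37] read 'b'  n2⇒n3 (via fail)
[38] read 'b'  n3⇒n3 (via fail)
[39] read 'c'  n3⇒n4
[40] read 'a'  n4⇒n5  emit P1@[38:40],P3@[39:40]
[41] read 'b'  n5⇒n3 (via fail)
[42] read 'c'  n3⇒n4
[43] read 'a'  n4⇒n5  emit P1@[41:43],P3@[42:43]
[44] read 'b'  n5⇒n3 (via fail)
[45] read 'a'  n3⇒n1 (via fail)
[46] read 'a'  n1⇒n1 (via fail)
[47] read 'd'  n1⇒n2  emit P0@[46:47]
[48] read 'c'  n2⇒n10 (via fail)
[49] read 'a'  n10⇒n11  emit P3@[48:49]
[50] read 'b'  n11⇒n3 (via fail)
[51] read 'd'  n3⇒n0 (via fail)
[52] read 'd'  n0⇒n0
[53] read 'd'  n0⇒n0
[54] read 'c'  n0⇒n10
[55] read 'a'  n10⇒n11  emit P3@[54:55]
[56] read 'c'  n11⇒n6 (via fail)
[57] read 'e'  n6⇒n0 (via fail)
[58] read 'a'  n0⇒n1
[59] read 'b'  n1⇒n3 (via fail)
[60] read 'c'  n3⇒n4
[61] read 'a'  n4⇒n5  emit P1@[59:61],P3@[60:61]
[62] read 'e'  n5⇒n0 (via fail)
[63] read 'b'  n0⇒n3
[64] read 'c'  n3⇒n4
[65] read 'a'  n4⇒n5  emit P1@[63:65],P3@[64:65]
[66] read 'b'  n5⇒n3 (via fail)
[67] read 'a'  n3⇒n1 (via fail)
[68] read 'd'  n1⇒n2  emit P0@[67:68]
[69] read 'e'  n2⇒n0 (via fail)
[70] read 'b'  n0⇒n3
[71] read 'e'  n3⇒n0 (via fail)

All matches (sorted): [[5,0],[10,1],[10,3],[13,3],[14,0],[17,3],[21,1],[21,3],[26,3],[27,0],[28,2],[31,1],[31,3],[33,3],[36,0],[40,1],[40,3],[43,1],[43,3],[47,0],[49,3],[55,3],[61,1],[61,3],[65,1],[65,3],[68,0]]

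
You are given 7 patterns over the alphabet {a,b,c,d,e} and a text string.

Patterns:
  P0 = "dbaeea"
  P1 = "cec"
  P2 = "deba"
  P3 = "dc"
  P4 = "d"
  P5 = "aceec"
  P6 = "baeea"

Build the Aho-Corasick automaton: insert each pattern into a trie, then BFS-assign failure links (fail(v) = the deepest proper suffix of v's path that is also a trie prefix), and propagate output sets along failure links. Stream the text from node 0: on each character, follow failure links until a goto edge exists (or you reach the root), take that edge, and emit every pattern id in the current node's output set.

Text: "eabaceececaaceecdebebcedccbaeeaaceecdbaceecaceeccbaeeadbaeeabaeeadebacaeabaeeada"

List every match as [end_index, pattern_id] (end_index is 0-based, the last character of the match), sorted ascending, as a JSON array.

Construct AC machine:
Trie (insert patterns):
  0='ε' goto a→14 b→19 c→7 d→1
  1='d' goto b→2 c→13 e→10  [P4 ends]
  2='db' goto a→3
  3='dba' goto e→4
  4='dbae' goto e→5
  5='dbaee' goto a→6
  6='dbaeea' goto ·  [P0 ends]
  7='c' goto e→8
  8='ce' goto c→9
  9='cec' goto ·  [P1 ends]
  10='de' goto b→11
  11='deb' goto a→12
  12='deba' goto ·  [P2 ends]
  13='dc' goto ·  [P3 ends]
  14='a' goto c→15
  15='ac' goto e→16
  16='ace' goto e→17
  17='acee' goto c→18
  18='aceec' goto ·  [P5 ends]
  19='b' goto a→20
  20='ba' goto e→21
  21='bae' goto e→22
  22='baee' goto a→23
  23='baeea' goto ·  [P6 ends]

BFS fail/out derivation:
  fail(1) 'd': from fail(0)=0 chase 'd': 0 ⇒ 0;  out={4}∪out(0)={4}
  fail(7) 'c': from fail(0)=0 chase 'c': 0 ⇒ 0;  out=∅∪out(0)=∅
  fail(14) 'a': from fail(0)=0 chase 'a': 0 ⇒ 0;  out=∅∪out(0)=∅
  fail(19) 'b': from fail(0)=0 chase 'b': 0 ⇒ 0;  out=∅∪out(0)=∅
  fail(2) 'db': from fail(1)=0 chase 'b': 0 ⇒ 19;  out=∅∪out(19)=∅
  fail(8) 'ce': from fail(7)=0 chase 'e': 0 ⇒ 0;  out=∅∪out(0)=∅
  fail(10) 'de': from fail(1)=0 chase 'e': 0 ⇒ 0;  out=∅∪out(0)=∅
  fail(13) 'dc': from fail(1)=0 chase 'c': 0 ⇒ 7;  out={3}∪out(7)={3}
  fail(15) 'ac': from fail(14)=0 chase 'c': 0 ⇒ 7;  out=∅∪out(7)=∅
  fail(20) 'ba': from fail(19)=0 chase 'a': 0 ⇒ 14;  out=∅∪out(14)=∅
  fail(3) 'dba': from fail(2)=19 chase 'a': 19 ⇒ 20;  out=∅∪out(20)=∅
  fail(9) 'cec': from fail(8)=0 chase 'c': 0 ⇒ 7;  out={1}∪out(7)={1}
  fail(11) 'deb': from fail(10)=0 chase 'b': 0 ⇒ 19;  out=∅∪out(19)=∅
  fail(16) 'ace': from fail(15)=7 chase 'e': 7 ⇒ 8;  out=∅∪out(8)=∅
  fail(21) 'bae': from fail(20)=14 chase 'e': 14→0 ⇒ 0;  out=∅∪out(0)=∅
  fail(4) 'dbae': from fail(3)=20 chase 'e': 20 ⇒ 21;  out=∅∪out(21)=∅
  fail(12) 'deba': from fail(11)=19 chase 'a': 19 ⇒ 20;  out={2}∪out(20)={2}
  fail(17) 'acee': from fail(16)=8 chase 'e': 8→0 ⇒ 0;  out=∅∪out(0)=∅
  fail(22) 'baee': from fail(21)=0 chase 'e': 0 ⇒ 0;  out=∅∪out(0)=∅
  fail(5) 'dbaee': from fail(4)=21 chase 'e': 21 ⇒ 22;  out=∅∪out(22)=∅
  fail(18) 'aceec': from fail(17)=0 chase 'c': 0 ⇒ 7;  out={5}∪out(7)={5}
  fail(23) 'baeea': from fail(22)=0 chase 'a': 0 ⇒ 14;  out={6}∪out(14)={6}
  fail(6) 'dbaeea': from fail(5)=22 chase 'a': 22 ⇒ 23;  out={0}∪out(23)={0,6}

Run:
[0] read 'e'  n0⇒n0
[1] read 'a'  n0⇒n14
[2] read 'b'  n14⇒n19 (via fail)
[3] read 'a'  n19⇒n20
[4] read 'c'  n20⇒n15 (via fail)
[5] read 'e'  n15⇒n16
[6] read 'e'  n16⇒n17
[7] read 'c'  n17⇒n18  ** P5@[3:7]
[8] read 'e'  n18⇒n8 (via fail)
[9] read 'c'  n8⇒n9  ** P1@[7:9]
[10] read 'a'  n9⇒n14 (via fail)
[11] read 'a'  n14⇒n14 (via fail)
[12] read 'c'  n14⇒n15
[13] read 'e'  n15⇒n16
[14] read 'e'  n16⇒n17
[15] read 'c'  n17⇒n18  ** P5@[11:15]
[16] read 'd'  n18⇒n1 (via fail)  ** P4@[16:16]
[17] read 'e'  n1⇒n10
[18] read 'b'  n10⇒n11
[19] read 'e'  n11⇒n0 (via fail)
[20] read 'b'  n0⇒n19
[21] read 'c'  n19⇒n7 (via fail)
[22] read 'e'  n7⇒n8
[23] read 'd'  n8⇒n1 (via fail)  ** P4@[23:23]
[24] read 'c'  n1⇒n13  ** P3@[23:24]
[25] read 'c'  n13⇒n7 (via fail)
[26] read 'b'  n7⇒n19 (via fail)
[27] read 'a'  n19⇒n20
[28] read 'e'  n20⇒n21
[29] read 'e'  n21⇒n22
[30] read 'a'  n22⇒n23  ** P6@[26:30]
[31] read 'a'  n23⇒n14 (via fail)
[32] read 'c'  n14⇒n15
[33] read 'e'  n15⇒n16
[34] read 'e'  n16⇒n17
[35] read 'c'  n17⇒n18  ** P5@[31:35]
[36] read 'd'  n18⇒n1 (via fail)  ** P4@[36:36]
[37] read 'b'  n1⇒n2
[38] read 'a'  n2⇒n3
[39] read 'c'  n3⇒n15 (via fail)
[40] read 'e'  n15⇒n16
[41] read 'e'  n16⇒n17
[42] read 'c'  n17⇒n18  ** P5@[38:42]
[43] read 'a'  n18⇒n14 (via fail)
[44] read 'c'  n14⇒n15
[45] read 'e'  n15⇒n16
[46] read 'e'  n16⇒n17
[47] read 'c'  n17⇒n18  ** P5@[43:47]
[48] read 'c'  n18⇒n7 (via fail)
[49] read 'b'  n7⇒n19 (via fail)
[50] read 'a'  n19⇒n20
[51] read 'e'  n20⇒n21
[52] read 'e'  n21⇒n22
[53] read 'a'  n22⇒n23  ** P6@[49:53]
[54] read 'd'  n23⇒n1 (via fail)  ** P4@[54:54]
[55] read 'b'  n1⇒n2
[56] read 'a'  n2⇒n3
[57] read 'e'  n3⇒n4
[58] read 'e'  n4⇒n5
[59] read 'a'  n5⇒n6  ** P0@[54:59],P6@[55:59]
[60] read 'b'  n6⇒n19 (via fail)
[61] read 'a'  n19⇒n20
[62] read 'e'  n20⇒n21
[63] read 'e'  n21⇒n22
[64] read 'a'  n22⇒n23  ** P6@[60:64]
[65] read 'd'  n23⇒n1 (via fail)  ** P4@[65:65]
[66] read 'e'  n1⇒n10
[67] read 'b'  n10⇒n11
[68] read 'a'  n11⇒n12  ** P2@[65:68]
[69] read 'c'  n12⇒n15 (via fail)
[70] read 'a'  n15⇒n14 (via fail)
[71] read 'e'  n14⇒n0 (via fail)
[72] read 'a'  n0⇒n14
[73] read 'b'  n14⇒n19 (via fail)
[74] read 'a'  n19⇒n20
[75] read 'e'  n20⇒n21
[76] read 'e'  n21⇒n22
[77] read 'a'  n22⇒n23  ** P6@[73:77]
[78] read 'd'  n23⇒n1 (via fail)  ** P4@[78:78]
[79] read 'a'  n1⇒n14 (via fail)

All matches (sorted): [[7,5],[9,1],[15,5],[16,4],[23,4],[24,3],[30,6],[35,5],[36,4],[42,5],[47,5],[53,6],[54,4],[59,0],[59,6],[64,6],[65,4],[68,2],[77,6],[78,4]]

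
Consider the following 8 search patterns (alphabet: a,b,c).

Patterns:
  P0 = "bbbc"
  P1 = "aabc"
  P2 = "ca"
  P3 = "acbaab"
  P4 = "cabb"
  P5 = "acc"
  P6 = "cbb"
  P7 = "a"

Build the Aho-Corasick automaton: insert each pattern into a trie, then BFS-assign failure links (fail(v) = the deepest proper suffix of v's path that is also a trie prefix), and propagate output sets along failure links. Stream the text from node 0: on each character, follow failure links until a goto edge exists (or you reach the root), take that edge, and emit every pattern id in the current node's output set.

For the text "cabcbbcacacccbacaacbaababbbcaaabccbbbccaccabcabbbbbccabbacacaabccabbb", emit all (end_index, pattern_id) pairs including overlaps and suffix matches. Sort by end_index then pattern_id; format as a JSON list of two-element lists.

Build automaton:
Trie nodes:
  n0 'ε': a→5 b→1 c→9
  n1 'b': b→2
  n2 'bb': b→3
  n3 'bbb': c→4
  n4 'bbbc': ·  [P0 ends]
  n5 'a': a→6 c→11  [P7 ends]
  n6 'aa': b→7
  n7 'aab': c→8
  n8 'aabc': ·  [P1 ends]
  n9 'c': a→10 b→19
  n10 'ca': b→16  [P2 ends]
  n11 'ac': b→12 c→18
  n12 'acb': a→13
  n13 'acba': a→14
  n14 'acbaa': b→15
  n15 'acbaab': ·  [P3 ends]
  n16 'cab': b→17
  n17 'cabb': ·  [P4 ends]
  n18 'acc': ·  [P5 ends]
  n19 'cb': b→20
  n20 'cbb': ·  [P6 ends]

Failure links (BFS by depth):
  n1('b'): parent n0 fail=0; on 'b' 0 → fail=0;  out ∅∪∅=∅
  n5('a'): parent n0 fail=0; on 'a' 0 → fail=0;  out {7}∪∅={7}
  n9('c'): parent n0 fail=0; on 'c' 0 → fail=0;  out ∅∪∅=∅
  n2('bb'): parent n1 fail=0; on 'b' 0 → fail=1;  out ∅∪∅=∅
  n6('aa'): parent n5 fail=0; on 'a' 0 → fail=5;  out ∅∪{7}={7}
  n10('ca'): parent n9 fail=0; on 'a' 0 → fail=5;  out {2}∪{7}={2,7}
  n11('ac'): parent n5 fail=0; on 'c' 0 → fail=9;  out ∅∪∅=∅
  n19('cb'): parent n9 fail=0; on 'b' 0 → fail=1;  out ∅∪∅=∅
  n3('bbb'): parent n2 fail=1; on 'b' 1 → fail=2;  out ∅∪∅=∅
  n7('aab'): parent n6 fail=5; on 'b' 5→0 → fail=1;  out ∅∪∅=∅
  n12('acb'): parent n11 fail=9; on 'b' 9 → fail=19;  out ∅∪∅=∅
  n16('cab'): parent n10 fail=5; on 'b' 5→0 → fail=1;  out ∅∪∅=∅
  n18('acc'): parent n11 fail=9; on 'c' 9→0 → fail=9;  out {5}∪∅={5}
  n20('cbb'): parent n19 fail=1; on 'b' 1 → fail=2;  out {6}∪∅={6}
  n4('bbbc'): parent n3 fail=2; on 'c' 2→1→0 → fail=9;  out {0}∪∅={0}
  n8('aabc'): parent n7 fail=1; on 'c' 1→0 → fail=9;  out {1}∪∅={1}
  n13('acba'): parent n12 fail=19; on 'a' 19→1→0 → fail=5;  out ∅∪{7}={7}
  n17('cabb'): parent n16 fail=1; on 'b' 1 → fail=2;  out {4}∪∅={4}
  n14('acbaa'): parent n13 fail=5; on 'a' 5 → fail=6;  out ∅∪{7}={7}
  n15('acbaab'): parent n14 fail=6; on 'b' 6 → fail=7;  out {3}∪∅={3}

Run:
i=0 'c': node 0→9
i=1 'a': node 9→10  → match P2@[0:1],P7@[1:1]
i=2 'b': node 10→16
i=3 'c': node 16→9 ·f
i=4 'b': node 9→19
i=5 'b': node 19→20  → match P6@[3:5]
i=6 'c': node 20→9 ·f
i=7 'a': node 9→10  → match P2@[6:7],P7@[7:7]
i=8 'c': node 10→11 ·f
i=9 'a': node 11→10 ·f  → match P2@[8:9],P7@[9:9]
i=10 'c': node 10→11 ·f
i=11 'c': node 11→18  → match P5@[9:11]
i=12 'c': node 18→9 ·f
i=13 'b': node 9→19
i=14 'a': node 19→5 ·f  → match P7@[14:14]
i=15 'c': node 5→11
i=16 'a': node 11→10 ·f  → match P2@[15:16],P7@[16:16]
i=17 'a': node 10→6 ·f  → match P7@[17:17]
i=18 'c': node 6→11 ·f
i=19 'b': node 11→12
i=20 'a': node 12→13  → match P7@[20:20]
i=21 'a': node 13→14  → match P7@[21:21]
i=22 'b': node 14→15  → match P3@[17:22]
i=23 'a': node 15→5 ·f  → match P7@[23:23]
i=24 'b': node 5→1 ·f
i=25 'b': node 1→2
i=26 'b': node 2→3
i=27 'c': node 3→4  → match P0@[24:27]
i=28 'a': node 4→10 ·f  → match P2@[27:28],P7@[28:28]
i=29 'a': node 10→6 ·f  → match P7@[29:29]
i=30 'a': node 6→6 ·f  → match P7@[30:30]
i=31 'b': node 6→7
i=32 'c': node 7→8  → match P1@[29:32]
i=33 'c': node 8→9 ·f
i=34 'b': node 9→19
i=35 'b': node 19→20  → match P6@[33:35]
i=36 'b': node 20→3 ·f
i=37 'c': node 3→4  → match P0@[34:37]
i=38 'c': node 4→9 ·f
i=39 'a': node 9→10  → match P2@[38:39],P7@[39:39]
i=40 'c': node 10→11 ·f
i=41 'c': node 11→18  → match P5@[39:41]
i=42 'a': node 18→10 ·f  → match P2@[41:42],P7@[42:42]
i=43 'b': node 10→16
i=44 'c': node 16→9 ·f
i=45 'a': node 9→10  → match P2@[44:45],P7@[45:45]
i=46 'b': node 10→16
i=47 'b': node 16→17  → match P4@[44:47]
i=48 'b': node 17→3 ·f
i=49 'b': node 3→3 ·f
i=50 'b': node 3→3 ·f
i=51 'c': node 3→4  → match P0@[48:51]
i=52 'c': node 4→9 ·f
i=53 'a': node 9→10  → match P2@[52:53],P7@[53:53]
i=54 'b': node 10→16
i=55 'b': node 16→17  → match P4@[52:55]
i=56 'a': node 17→5 ·f  → match P7@[56:56]
i=57 'c': node 5→11
i=58 'a': node 11→10 ·f  → match P2@[57:58],P7@[58:58]
i=59 'c': node 10→11 ·f
i=60 'a': node 11→10 ·f  → match P2@[59:60],P7@[60:60]
i=61 'a': node 10→6 ·f  → match P7@[61:61]
i=62 'b': node 6→7
i=63 'c': node 7→8  → match P1@[60:63]
i=64 'c': node 8→9 ·f
i=65 'a': node 9→10  → match P2@[64:65],P7@[65:65]
i=66 'b': node 10→16
i=67 'b': node 16→17  → match P4@[64:67]
i=68 'b': node 17→3 ·f

Result: [[1,2],[1,7],[5,6],[7,2],[7,7],[9,2],[9,7],[11,5],[14,7],[16,2],[16,7],[17,7],[20,7],[21,7],[22,3],[23,7],[27,0],[28,2],[28,7],[29,7],[30,7],[32,1],[35,6],[37,0],[39,2],[39,7],[41,5],[42,2],[42,7],[45,2],[45,7],[47,4],[51,0],[53,2],[53,7],[55,4],[56,7],[58,2],[58,7],[60,2],[60,7],[61,7],[63,1],[65,2],[65,7],[67,4]]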